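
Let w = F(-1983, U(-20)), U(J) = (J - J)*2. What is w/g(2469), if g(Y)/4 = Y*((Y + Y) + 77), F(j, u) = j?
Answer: -661/16509380 ≈ -4.0038e-5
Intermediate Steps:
U(J) = 0 (U(J) = 0*2 = 0)
g(Y) = 4*Y*(77 + 2*Y) (g(Y) = 4*(Y*((Y + Y) + 77)) = 4*(Y*(2*Y + 77)) = 4*(Y*(77 + 2*Y)) = 4*Y*(77 + 2*Y))
w = -1983
w/g(2469) = -1983*1/(9876*(77 + 2*2469)) = -1983*1/(9876*(77 + 4938)) = -1983/(4*2469*5015) = -1983/49528140 = -1983*1/49528140 = -661/16509380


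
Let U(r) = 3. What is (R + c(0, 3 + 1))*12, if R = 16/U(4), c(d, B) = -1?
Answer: 52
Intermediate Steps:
R = 16/3 ≈ 5.3333
(R + c(0, 3 + 1))*12 = (16/3 - 1)*12 = (13/3)*12 = 52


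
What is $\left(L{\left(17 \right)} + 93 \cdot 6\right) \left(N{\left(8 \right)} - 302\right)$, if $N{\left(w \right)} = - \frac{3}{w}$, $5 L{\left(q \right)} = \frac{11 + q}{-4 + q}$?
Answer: $- \frac{43902431}{260} \approx -1.6886 \cdot 10^{5}$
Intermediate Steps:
$L{\left(q \right)} = \frac{11 + q}{5 \left(-4 + q\right)}$ ($L{\left(q \right)} = \frac{\left(11 + q\right) \frac{1}{-4 + q}}{5} = \frac{\frac{1}{-4 + q} \left(11 + q\right)}{5} = \frac{11 + q}{5 \left(-4 + q\right)}$)
$\left(L{\left(17 \right)} + 93 \cdot 6\right) \left(N{\left(8 \right)} - 302\right) = \left(\frac{11 + 17}{5 \left(-4 + 17\right)} + 93 \cdot 6\right) \left(- \frac{3}{8} - 302\right) = \left(\frac{1}{5} \cdot \frac{1}{13} \cdot 28 + 558\right) \left(\left(-3\right) \frac{1}{8} - 302\right) = \left(\frac{1}{5} \cdot \frac{1}{13} \cdot 28 + 558\right) \left(- \frac{3}{8} - 302\right) = \left(\frac{28}{65} + 558\right) \left(- \frac{2419}{8}\right) = \frac{36298}{65} \left(- \frac{2419}{8}\right) = - \frac{43902431}{260}$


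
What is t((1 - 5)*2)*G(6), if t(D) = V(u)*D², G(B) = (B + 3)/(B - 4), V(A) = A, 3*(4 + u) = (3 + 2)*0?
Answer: -1152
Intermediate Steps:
u = -4 (u = -4 + ((3 + 2)*0)/3 = -4 + (5*0)/3 = -4 + (⅓)*0 = -4 + 0 = -4)
G(B) = (3 + B)/(-4 + B)
t(D) = -4*D²
t((1 - 5)*2)*G(6) = (-4*4*(1 - 5)²)*((3 + 6)/(-4 + 6)) = (-4*(-4*2)²)*(9/2) = (-4*(-8)²)*((½)*9) = -4*64*(9/2) = -256*9/2 = -1152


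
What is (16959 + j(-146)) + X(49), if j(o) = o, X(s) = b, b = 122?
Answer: 16935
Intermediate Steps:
X(s) = 122
(16959 + j(-146)) + X(49) = (16959 - 146) + 122 = 16813 + 122 = 16935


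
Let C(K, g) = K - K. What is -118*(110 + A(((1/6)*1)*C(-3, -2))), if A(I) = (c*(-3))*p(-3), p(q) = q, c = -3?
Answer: -9794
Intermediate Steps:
C(K, g) = 0
A(I) = -27 (A(I) = -3*(-3)*(-3) = 9*(-3) = -27)
-118*(110 + A(((1/6)*1)*C(-3, -2))) = -118*(110 - 27) = -118*83 = -9794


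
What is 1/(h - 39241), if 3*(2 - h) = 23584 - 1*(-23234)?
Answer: -1/54845 ≈ -1.8233e-5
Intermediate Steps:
h = -15604 (h = 2 - (23584 - 1*(-23234))/3 = 2 - (23584 + 23234)/3 = 2 - ⅓*46818 = 2 - 15606 = -15604)
1/(h - 39241) = 1/(-15604 - 39241) = 1/(-54845) = -1/54845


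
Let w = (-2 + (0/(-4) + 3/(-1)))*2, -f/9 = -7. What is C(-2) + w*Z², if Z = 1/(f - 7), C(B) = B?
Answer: -3141/1568 ≈ -2.0032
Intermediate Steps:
f = 63 (f = -9*(-7) = 63)
w = -10 (w = (-2 + (0*(-¼) + 3*(-1)))*2 = (-2 + (0 - 3))*2 = (-2 - 3)*2 = -5*2 = -10)
Z = 1/56 (Z = 1/(63 - 7) = 1/56 ≈ 0.017857)
C(-2) + w*Z² = -2 - 10*(1/56)² = -2 - 10*1/3136 = -2 - 5/1568 = -3141/1568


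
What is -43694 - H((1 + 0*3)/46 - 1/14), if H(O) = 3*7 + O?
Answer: -7038107/161 ≈ -43715.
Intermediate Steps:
H(O) = 21 + O
-43694 - H((1 + 0*3)/46 - 1/14) = -43694 - (21 + ((1 + 0*3)/46 - 1/14)) = -43694 - (21 + ((1 + 0)*(1/46) - 1*1/14)) = -43694 - (21 + (1*(1/46) - 1/14)) = -43694 - (21 + (1/46 - 1/14)) = -43694 - (21 - 8/161) = -43694 - 1*3373/161 = -43694 - 3373/161 = -7038107/161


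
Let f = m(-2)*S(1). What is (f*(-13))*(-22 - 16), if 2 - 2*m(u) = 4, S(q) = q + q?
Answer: -988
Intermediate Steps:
S(q) = 2*q
m(u) = -1 (m(u) = 1 - ½*4 = 1 - 2 = -1)
f = -2 ≈ -2.0000
(f*(-13))*(-22 - 16) = (-2*(-13))*(-22 - 16) = 26*(-38) = -988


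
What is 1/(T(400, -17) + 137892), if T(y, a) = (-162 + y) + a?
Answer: 1/138113 ≈ 7.2405e-6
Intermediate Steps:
T(y, a) = -162 + a + y
1/(T(400, -17) + 137892) = 1/((-162 - 17 + 400) + 137892) = 1/(221 + 137892) = 1/138113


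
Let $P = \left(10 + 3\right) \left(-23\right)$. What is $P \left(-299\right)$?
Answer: $89401$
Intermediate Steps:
$P = -299$ ($P = 13 \left(-23\right) = -299$)
$P \left(-299\right) = \left(-299\right) \left(-299\right) = 89401$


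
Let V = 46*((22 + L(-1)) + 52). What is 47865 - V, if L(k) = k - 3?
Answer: 44645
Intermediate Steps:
L(k) = -3 + k
V = 3220 (V = 46*((22 + (-3 - 1)) + 52) = 46*((22 - 4) + 52) = 46*(18 + 52) = 46*70 = 3220)
47865 - V = 47865 - 1*3220 = 47865 - 3220 = 44645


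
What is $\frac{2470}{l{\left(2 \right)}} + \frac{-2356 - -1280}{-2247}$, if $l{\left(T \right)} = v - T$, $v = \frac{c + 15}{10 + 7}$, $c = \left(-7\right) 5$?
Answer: $- \frac{15715571}{20223} \approx -777.11$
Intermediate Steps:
$c = -35$
$v = - \frac{20}{17}$ ($v = \frac{-35 + 15}{10 + 7} = - \frac{20}{17} \approx -1.1765$)
$l{\left(T \right)} = - \frac{20}{17} - T$
$\frac{2470}{l{\left(2 \right)}} + \frac{-2356 - -1280}{-2247} = \frac{2470}{- \frac{20}{17} - 2} + \frac{-2356 - -1280}{-2247} = \frac{2470}{- \frac{20}{17} - 2} + \left(-2356 + 1280\right) \left(- \frac{1}{2247}\right) = \frac{2470}{- \frac{54}{17}} - - \frac{1076}{2247} = 2470 \left(- \frac{17}{54}\right) + \frac{1076}{2247} = - \frac{20995}{27} + \frac{1076}{2247} = - \frac{15715571}{20223}$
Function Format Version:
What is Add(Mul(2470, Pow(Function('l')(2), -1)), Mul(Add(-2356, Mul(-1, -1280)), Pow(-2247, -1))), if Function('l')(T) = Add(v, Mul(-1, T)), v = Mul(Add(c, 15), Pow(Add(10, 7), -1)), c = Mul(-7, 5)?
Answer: Rational(-15715571, 20223) ≈ -777.11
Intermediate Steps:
c = -35
v = Rational(-20, 17) (v = Mul(Add(-35, 15), Pow(Add(10, 7), -1)) = Mul(-20, Pow(17, -1)) = Mul(-20, Rational(1, 17)) = Rational(-20, 17) ≈ -1.1765)
Function('l')(T) = Add(Rational(-20, 17), Mul(-1, T))
Add(Mul(2470, Pow(Function('l')(2), -1)), Mul(Add(-2356, Mul(-1, -1280)), Pow(-2247, -1))) = Add(Mul(2470, Pow(Add(Rational(-20, 17), Mul(-1, 2)), -1)), Mul(Add(-2356, Mul(-1, -1280)), Pow(-2247, -1))) = Add(Mul(2470, Pow(Add(Rational(-20, 17), -2), -1)), Mul(Add(-2356, 1280), Rational(-1, 2247))) = Add(Mul(2470, Pow(Rational(-54, 17), -1)), Mul(-1076, Rational(-1, 2247))) = Add(Mul(2470, Rational(-17, 54)), Rational(1076, 2247)) = Add(Rational(-20995, 27), Rational(1076, 2247)) = Rational(-15715571, 20223)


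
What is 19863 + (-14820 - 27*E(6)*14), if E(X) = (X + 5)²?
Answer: -40695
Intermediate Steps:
E(X) = (5 + X)²
19863 + (-14820 - 27*E(6)*14) = 19863 + (-14820 - 27*(5 + 6)²*14) = 19863 + (-14820 - 27*11²*14) = 19863 + (-14820 - 27*121*14) = 19863 + (-14820 - 3267*14) = 19863 + (-14820 - 45738) = 19863 - 60558 = -40695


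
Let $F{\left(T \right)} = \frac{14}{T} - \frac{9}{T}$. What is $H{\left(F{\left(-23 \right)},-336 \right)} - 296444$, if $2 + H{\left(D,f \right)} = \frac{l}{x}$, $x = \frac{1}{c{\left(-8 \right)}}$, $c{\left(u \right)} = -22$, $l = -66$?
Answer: $-294994$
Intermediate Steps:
$F{\left(T \right)} = \frac{5}{T}$
$x = - \frac{1}{22}$ ($x = \frac{1}{-22} = - \frac{1}{22} \approx -0.045455$)
$H{\left(D,f \right)} = 1450$ ($H{\left(D,f \right)} = -2 - \frac{66}{- \frac{1}{22}} = -2 - -1452 = -2 + 1452 = 1450$)
$H{\left(F{\left(-23 \right)},-336 \right)} - 296444 = 1450 - 296444 = -294994$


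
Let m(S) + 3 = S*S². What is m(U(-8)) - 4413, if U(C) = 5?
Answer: -4291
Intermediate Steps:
m(S) = -3 + S³ (m(S) = -3 + S*S² = -3 + S³)
m(U(-8)) - 4413 = (-3 + 5³) - 4413 = (-3 + 125) - 4413 = 122 - 4413 = -4291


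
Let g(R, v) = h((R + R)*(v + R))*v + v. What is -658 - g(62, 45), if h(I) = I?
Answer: -597763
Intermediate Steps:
g(R, v) = v + 2*R*v*(R + v) (g(R, v) = ((R + R)*(v + R))*v + v = ((2*R)*(R + v))*v + v = (2*R*(R + v))*v + v = 2*R*v*(R + v) + v = v + 2*R*v*(R + v))
-658 - g(62, 45) = -658 - 45*(1 + 2*62*(62 + 45)) = -658 - 45*(1 + 2*62*107) = -658 - 45*(1 + 13268) = -658 - 45*13269 = -658 - 1*597105 = -658 - 597105 = -597763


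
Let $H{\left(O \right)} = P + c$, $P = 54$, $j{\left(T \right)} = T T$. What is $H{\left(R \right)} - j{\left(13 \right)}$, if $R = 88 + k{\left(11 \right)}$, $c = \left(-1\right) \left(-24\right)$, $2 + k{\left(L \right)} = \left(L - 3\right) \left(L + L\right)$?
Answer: $-91$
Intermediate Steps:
$k{\left(L \right)} = -2 + 2 L \left(-3 + L\right)$ ($k{\left(L \right)} = -2 + \left(L - 3\right) \left(L + L\right) = -2 + \left(-3 + L\right) 2 L = -2 + 2 L \left(-3 + L\right)$)
$c = 24$
$j{\left(T \right)} = T^{2}$
$R = 262$ ($R = 88 - \left(68 - 242\right) = 88 - -174 = 88 + 174 = 262$)
$H{\left(O \right)} = 78$ ($H{\left(O \right)} = 54 + 24 = 78$)
$H{\left(R \right)} - j{\left(13 \right)} = 78 - 13^{2} = 78 - 169 = -91$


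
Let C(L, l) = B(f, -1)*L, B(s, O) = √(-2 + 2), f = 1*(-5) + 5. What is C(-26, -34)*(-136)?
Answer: 0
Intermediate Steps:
f = 0 (f = -5 + 5 = 0)
B(s, O) = 0 (B(s, O) = √0 = 0)
C(L, l) = 0 (C(L, l) = 0*L = 0)
C(-26, -34)*(-136) = 0*(-136) = 0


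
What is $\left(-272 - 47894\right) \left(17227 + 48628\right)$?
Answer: $-3171971930$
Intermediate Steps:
$\left(-272 - 47894\right) \left(17227 + 48628\right) = \left(-48166\right) 65855 = -3171971930$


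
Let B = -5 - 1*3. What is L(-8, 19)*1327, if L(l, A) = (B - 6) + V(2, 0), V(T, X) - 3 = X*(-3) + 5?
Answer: -7962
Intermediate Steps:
B = -8 (B = -5 - 3 = -8)
V(T, X) = 8 - 3*X (V(T, X) = 3 + (X*(-3) + 5) = 3 + (-3*X + 5) = 3 + (5 - 3*X) = 8 - 3*X)
L(l, A) = -6 (L(l, A) = (-8 - 6) + (8 - 3*0) = -14 + (8 + 0) = -14 + 8 = -6)
L(-8, 19)*1327 = -6*1327 = -7962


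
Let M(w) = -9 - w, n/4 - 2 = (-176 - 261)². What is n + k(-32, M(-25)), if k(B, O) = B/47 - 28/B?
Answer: 287220457/376 ≈ 7.6388e+5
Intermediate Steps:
n = 763884 (n = 8 + 4*(-176 - 261)² = 8 + 4*(-437)² = 8 + 4*190969 = 8 + 763876 = 763884)
k(B, O) = -28/B + B/47 (k(B, O) = B*(1/47) - 28/B = B/47 - 28/B = -28/B + B/47)
n + k(-32, M(-25)) = 763884 + (-28/(-32) + (1/47)*(-32)) = 763884 + (-28*(-1/32) - 32/47) = 763884 + (7/8 - 32/47) = 763884 + 73/376 = 287220457/376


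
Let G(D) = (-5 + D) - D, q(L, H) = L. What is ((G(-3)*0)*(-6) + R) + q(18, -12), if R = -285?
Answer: -267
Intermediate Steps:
G(D) = -5
((G(-3)*0)*(-6) + R) + q(18, -12) = (-5*0*(-6) - 285) + 18 = (0*(-6) - 285) + 18 = (0 - 285) + 18 = -285 + 18 = -267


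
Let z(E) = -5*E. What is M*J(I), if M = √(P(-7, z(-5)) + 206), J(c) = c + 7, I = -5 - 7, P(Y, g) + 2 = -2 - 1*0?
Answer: -5*√202 ≈ -71.063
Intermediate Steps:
P(Y, g) = -4 (P(Y, g) = -2 + (-2 - 1*0) = -2 + (-2 + 0) = -2 - 2 = -4)
I = -12
J(c) = 7 + c
M = √202 (M = √(-4 + 206) = √202 ≈ 14.213)
M*J(I) = √202*(7 - 12) = √202*(-5) = -5*√202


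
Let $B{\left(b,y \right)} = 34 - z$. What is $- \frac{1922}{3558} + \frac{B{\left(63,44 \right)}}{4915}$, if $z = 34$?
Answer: $- \frac{961}{1779} \approx -0.54019$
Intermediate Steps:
$B{\left(b,y \right)} = 0$ ($B{\left(b,y \right)} = 34 - 34 = 0$)
$- \frac{1922}{3558} + \frac{B{\left(63,44 \right)}}{4915} = - \frac{1922}{3558} + \frac{0}{4915} = \left(-1922\right) \frac{1}{3558} + 0 \cdot \frac{1}{4915} = - \frac{961}{1779} + 0 = - \frac{961}{1779}$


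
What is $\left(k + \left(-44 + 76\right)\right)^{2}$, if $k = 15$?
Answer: $2209$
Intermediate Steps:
$\left(k + \left(-44 + 76\right)\right)^{2} = \left(15 + \left(-44 + 76\right)\right)^{2} = \left(15 + 32\right)^{2} = 47^{2} = 2209$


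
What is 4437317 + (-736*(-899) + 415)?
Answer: 5099396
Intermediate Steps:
4437317 + (-736*(-899) + 415) = 4437317 + (661664 + 415) = 4437317 + 662079 = 5099396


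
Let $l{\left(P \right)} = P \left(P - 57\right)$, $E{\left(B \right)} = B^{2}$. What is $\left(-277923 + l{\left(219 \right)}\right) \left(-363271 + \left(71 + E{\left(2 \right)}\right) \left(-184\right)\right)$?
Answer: $91418978595$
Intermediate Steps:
$l{\left(P \right)} = P \left(-57 + P\right)$
$\left(-277923 + l{\left(219 \right)}\right) \left(-363271 + \left(71 + E{\left(2 \right)}\right) \left(-184\right)\right) = \left(-277923 + 219 \left(-57 + 219\right)\right) \left(-363271 + \left(71 + 2^{2}\right) \left(-184\right)\right) = \left(-277923 + 219 \cdot 162\right) \left(-363271 + \left(71 + 4\right) \left(-184\right)\right) = \left(-277923 + 35478\right) \left(-363271 + 75 \left(-184\right)\right) = - 242445 \left(-363271 - 13800\right) = \left(-242445\right) \left(-377071\right) = 91418978595$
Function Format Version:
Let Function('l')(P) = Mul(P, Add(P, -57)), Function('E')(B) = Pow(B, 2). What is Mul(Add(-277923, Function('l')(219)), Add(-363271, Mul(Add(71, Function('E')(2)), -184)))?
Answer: 91418978595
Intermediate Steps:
Function('l')(P) = Mul(P, Add(-57, P))
Mul(Add(-277923, Function('l')(219)), Add(-363271, Mul(Add(71, Function('E')(2)), -184))) = Mul(Add(-277923, Mul(219, Add(-57, 219))), Add(-363271, Mul(Add(71, Pow(2, 2)), -184))) = Mul(Add(-277923, Mul(219, 162)), Add(-363271, Mul(Add(71, 4), -184))) = Mul(Add(-277923, 35478), Add(-363271, Mul(75, -184))) = Mul(-242445, Add(-363271, -13800)) = Mul(-242445, -377071) = 91418978595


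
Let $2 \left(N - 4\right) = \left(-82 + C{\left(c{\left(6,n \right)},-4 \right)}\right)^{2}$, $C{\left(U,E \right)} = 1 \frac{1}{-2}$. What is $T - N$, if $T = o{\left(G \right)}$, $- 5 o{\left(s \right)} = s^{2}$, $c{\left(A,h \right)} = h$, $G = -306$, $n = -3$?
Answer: $- \frac{885373}{40} \approx -22134.0$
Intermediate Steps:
$C{\left(U,E \right)} = - \frac{1}{2}$ ($C{\left(U,E \right)} = 1 \left(- \frac{1}{2}\right) = - \frac{1}{2}$)
$N = \frac{27257}{8}$ ($N = 4 + \frac{\left(-82 - \frac{1}{2}\right)^{2}}{2} = 4 + \frac{\left(- \frac{165}{2}\right)^{2}}{2} = 4 + \frac{1}{2} \cdot \frac{27225}{4} = 4 + \frac{27225}{8} = \frac{27257}{8} \approx 3407.1$)
$o{\left(s \right)} = - \frac{s^{2}}{5}$
$T = - \frac{93636}{5}$ ($T = - \frac{\left(-306\right)^{2}}{5} = \left(- \frac{1}{5}\right) 93636 = - \frac{93636}{5} \approx -18727.0$)
$T - N = - \frac{93636}{5} - \frac{27257}{8} = - \frac{885373}{40}$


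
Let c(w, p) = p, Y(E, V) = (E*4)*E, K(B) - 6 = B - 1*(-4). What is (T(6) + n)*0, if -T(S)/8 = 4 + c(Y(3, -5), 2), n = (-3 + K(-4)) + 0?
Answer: 0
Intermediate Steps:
K(B) = 10 + B (K(B) = 6 + (B - 1*(-4)) = 6 + (B + 4) = 6 + (4 + B) = 10 + B)
Y(E, V) = 4*E² (Y(E, V) = (4*E)*E = 4*E²)
n = 3 (n = (-3 + (10 - 4)) + 0 = (-3 + 6) + 0 = 3 + 0 = 3)
T(S) = -48 (T(S) = -8*(4 + 2) = -8*6 = -48)
(T(6) + n)*0 = (-48 + 3)*0 = -45*0 = 0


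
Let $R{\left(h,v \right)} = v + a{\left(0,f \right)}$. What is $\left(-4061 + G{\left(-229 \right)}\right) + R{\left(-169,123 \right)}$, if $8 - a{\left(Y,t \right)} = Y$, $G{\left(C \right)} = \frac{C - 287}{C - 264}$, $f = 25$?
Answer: $- \frac{1936974}{493} \approx -3929.0$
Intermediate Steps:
$G{\left(C \right)} = \frac{-287 + C}{-264 + C}$
$a{\left(Y,t \right)} = 8 - Y$
$R{\left(h,v \right)} = 8 + v$ ($R{\left(h,v \right)} = v + \left(8 - 0\right) = v + \left(8 + 0\right) = v + 8 = 8 + v$)
$\left(-4061 + G{\left(-229 \right)}\right) + R{\left(-169,123 \right)} = \left(-4061 + \frac{-287 - 229}{-264 - 229}\right) + \left(8 + 123\right) = \left(-4061 + \frac{1}{-493} \left(-516\right)\right) + 131 = \left(-4061 - - \frac{516}{493}\right) + 131 = \left(-4061 + \frac{516}{493}\right) + 131 = - \frac{2001557}{493} + 131 = - \frac{1936974}{493}$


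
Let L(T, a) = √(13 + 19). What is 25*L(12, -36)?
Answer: 100*√2 ≈ 141.42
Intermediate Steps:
L(T, a) = 4*√2 (L(T, a) = √32 = 4*√2)
25*L(12, -36) = 25*(4*√2) = 100*√2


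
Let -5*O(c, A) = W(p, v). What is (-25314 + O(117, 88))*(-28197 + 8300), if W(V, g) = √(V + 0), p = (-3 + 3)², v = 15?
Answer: 503672658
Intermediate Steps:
p = 0 (p = 0² = 0)
W(V, g) = √V
O(c, A) = 0 (O(c, A) = -√0/5 = -⅕*0 = 0)
(-25314 + O(117, 88))*(-28197 + 8300) = (-25314 + 0)*(-28197 + 8300) = -25314*(-19897) = 503672658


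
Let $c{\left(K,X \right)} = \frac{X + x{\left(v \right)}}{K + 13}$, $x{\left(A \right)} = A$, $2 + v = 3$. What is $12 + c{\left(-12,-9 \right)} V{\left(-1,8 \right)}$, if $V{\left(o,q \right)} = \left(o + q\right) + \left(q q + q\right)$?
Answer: $-620$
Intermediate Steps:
$v = 1$ ($v = -2 + 3 = 1$)
$V{\left(o,q \right)} = o + q^{2} + 2 q$ ($V{\left(o,q \right)} = \left(o + q\right) + \left(q^{2} + q\right) = \left(o + q\right) + \left(q + q^{2}\right) = o + q^{2} + 2 q$)
$c{\left(K,X \right)} = \frac{1 + X}{13 + K}$ ($c{\left(K,X \right)} = \frac{X + 1}{K + 13} = \frac{1 + X}{13 + K}$)
$12 + c{\left(-12,-9 \right)} V{\left(-1,8 \right)} = 12 + \frac{1 - 9}{13 - 12} \left(-1 + 8^{2} + 2 \cdot 8\right) = 12 + 1^{-1} \left(-8\right) \left(-1 + 64 + 16\right) = 12 + 1 \left(-8\right) 79 = 12 - 632 = -620$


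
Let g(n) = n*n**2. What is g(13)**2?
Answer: 4826809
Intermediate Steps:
g(n) = n**3
g(13)**2 = (13**3)**2 = 2197**2 = 4826809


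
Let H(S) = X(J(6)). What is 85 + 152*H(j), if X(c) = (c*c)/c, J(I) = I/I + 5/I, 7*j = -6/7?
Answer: 1091/3 ≈ 363.67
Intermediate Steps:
j = -6/49 (j = (-6/7)/7 = (-6*⅐)/7 = (⅐)*(-6/7) = -6/49 ≈ -0.12245)
J(I) = 1 + 5/I
X(c) = c (X(c) = c²/c = c)
H(S) = 11/6 (H(S) = (5 + 6)/6 = (⅙)*11 = 11/6)
85 + 152*H(j) = 85 + 152*(11/6) = 85 + 836/3 = 1091/3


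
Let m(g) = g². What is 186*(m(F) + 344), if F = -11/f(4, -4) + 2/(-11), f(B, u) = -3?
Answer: 24046142/363 ≈ 66243.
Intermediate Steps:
F = 115/33 (F = -11/(-3) + 2/(-11) = -11*(-⅓) + 2*(-1/11) = 11/3 - 2/11 = 115/33 ≈ 3.4848)
186*(m(F) + 344) = 186*((115/33)² + 344) = 186*(13225/1089 + 344) = 186*(387841/1089) = 24046142/363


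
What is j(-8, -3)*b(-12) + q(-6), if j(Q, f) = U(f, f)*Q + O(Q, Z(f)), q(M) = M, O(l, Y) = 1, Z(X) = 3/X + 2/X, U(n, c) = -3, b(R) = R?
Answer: -306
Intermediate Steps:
Z(X) = 5/X
j(Q, f) = 1 - 3*Q (j(Q, f) = -3*Q + 1 = 1 - 3*Q)
j(-8, -3)*b(-12) + q(-6) = (1 - 3*(-8))*(-12) - 6 = (1 + 24)*(-12) - 6 = 25*(-12) - 6 = -300 - 6 = -306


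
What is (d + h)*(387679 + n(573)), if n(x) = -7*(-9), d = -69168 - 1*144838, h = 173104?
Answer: -15859423284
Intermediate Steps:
d = -214006 (d = -69168 - 144838 = -214006)
n(x) = 63
(d + h)*(387679 + n(573)) = (-214006 + 173104)*(387679 + 63) = -40902*387742 = -15859423284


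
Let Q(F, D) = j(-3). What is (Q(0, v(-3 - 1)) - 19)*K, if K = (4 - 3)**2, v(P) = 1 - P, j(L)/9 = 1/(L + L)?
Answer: -41/2 ≈ -20.500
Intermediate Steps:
j(L) = 9/(2*L) (j(L) = 9/(L + L) = 9/((2*L)) = 9*(1/(2*L)) = 9/(2*L))
Q(F, D) = -3/2 (Q(F, D) = (9/2)/(-3) = (9/2)*(-1/3) = -3/2)
K = 1 (K = 1**2 = 1)
(Q(0, v(-3 - 1)) - 19)*K = (-3/2 - 19)*1 = -41/2*1 = -41/2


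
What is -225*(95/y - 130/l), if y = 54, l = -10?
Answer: -19925/6 ≈ -3320.8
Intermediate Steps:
-225*(95/y - 130/l) = -225*(95/54 - 130/(-10)) = -225*(95*(1/54) - 130*(-⅒)) = -225*(95/54 + 13) = -225*797/54 = -19925/6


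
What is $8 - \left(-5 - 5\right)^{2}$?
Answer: $-92$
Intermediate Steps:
$8 - \left(-5 - 5\right)^{2} = 8 - \left(-10\right)^{2} = 8 - 100 = -92$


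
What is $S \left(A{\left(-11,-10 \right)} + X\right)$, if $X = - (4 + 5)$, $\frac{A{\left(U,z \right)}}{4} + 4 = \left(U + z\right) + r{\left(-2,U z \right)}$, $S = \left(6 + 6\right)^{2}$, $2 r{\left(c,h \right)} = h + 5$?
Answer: $17424$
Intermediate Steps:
$r{\left(c,h \right)} = \frac{5}{2} + \frac{h}{2}$ ($r{\left(c,h \right)} = \frac{h + 5}{2} = \frac{5 + h}{2} = \frac{5}{2} + \frac{h}{2}$)
$S = 144$ ($S = 12^{2} = 144$)
$A{\left(U,z \right)} = -6 + 4 U + 4 z + 2 U z$ ($A{\left(U,z \right)} = -16 + 4 \left(\left(U + z\right) + \left(\frac{5}{2} + \frac{U z}{2}\right)\right) = -16 + 4 \left(\frac{5}{2} + U + z + \frac{U z}{2}\right) = -16 + \left(10 + 4 U + 4 z + 2 U z\right) = -6 + 4 U + 4 z + 2 U z$)
$X = -9$ ($X = \left(-1\right) 9 = -9$)
$S \left(A{\left(-11,-10 \right)} + X\right) = 144 \left(\left(-6 + 4 \left(-11\right) + 4 \left(-10\right) + 2 \left(-11\right) \left(-10\right)\right) - 9\right) = 144 \left(\left(-6 - 44 - 40 + 220\right) - 9\right) = 144 \left(130 - 9\right) = 144 \cdot 121 = 17424$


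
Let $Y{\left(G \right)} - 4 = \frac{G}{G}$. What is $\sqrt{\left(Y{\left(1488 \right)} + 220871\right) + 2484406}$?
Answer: $\sqrt{2705282} \approx 1644.8$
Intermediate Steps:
$Y{\left(G \right)} = 5$ ($Y{\left(G \right)} = 4 + \frac{G}{G} = 4 + 1 = 5$)
$\sqrt{\left(Y{\left(1488 \right)} + 220871\right) + 2484406} = \sqrt{\left(5 + 220871\right) + 2484406} = \sqrt{220876 + 2484406} = \sqrt{2705282}$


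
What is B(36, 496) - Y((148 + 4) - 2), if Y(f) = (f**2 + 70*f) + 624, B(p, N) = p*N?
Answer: -15768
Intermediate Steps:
B(p, N) = N*p
Y(f) = 624 + f**2 + 70*f
B(36, 496) - Y((148 + 4) - 2) = 496*36 - (624 + ((148 + 4) - 2)**2 + 70*((148 + 4) - 2)) = 17856 - (624 + (152 - 2)**2 + 70*(152 - 2)) = 17856 - (624 + 150**2 + 70*150) = 17856 - (624 + 22500 + 10500) = 17856 - 1*33624 = 17856 - 33624 = -15768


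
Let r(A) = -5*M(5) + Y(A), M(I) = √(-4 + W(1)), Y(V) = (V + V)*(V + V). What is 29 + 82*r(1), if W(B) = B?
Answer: 357 - 410*I*√3 ≈ 357.0 - 710.14*I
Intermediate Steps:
Y(V) = 4*V² (Y(V) = (2*V)*(2*V) = 4*V²)
M(I) = I*√3 (M(I) = √(-4 + 1) = √(-3) = I*√3)
r(A) = 4*A² - 5*I*√3 (r(A) = -5*I*√3 + 4*A² = 4*A² - 5*I*√3)
29 + 82*r(1) = 29 + 82*(4*1² - 5*I*√3) = 29 + 82*(4*1 - 5*I*√3) = 29 + 82*(4 - 5*I*√3) = 29 + (328 - 410*I*√3) = 357 - 410*I*√3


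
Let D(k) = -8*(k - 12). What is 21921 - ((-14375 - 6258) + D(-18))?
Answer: 42314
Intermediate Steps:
D(k) = 96 - 8*k (D(k) = -8*(-12 + k) = 96 - 8*k)
21921 - ((-14375 - 6258) + D(-18)) = 21921 - ((-14375 - 6258) + (96 - 8*(-18))) = 21921 - (-20633 + (96 + 144)) = 21921 - (-20633 + 240) = 21921 - 1*(-20393) = 21921 + 20393 = 42314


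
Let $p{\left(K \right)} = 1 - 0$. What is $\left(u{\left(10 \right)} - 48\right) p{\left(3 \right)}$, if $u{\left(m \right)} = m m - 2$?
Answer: $50$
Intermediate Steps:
$u{\left(m \right)} = -2 + m^{2}$ ($u{\left(m \right)} = m^{2} - 2 = -2 + m^{2}$)
$p{\left(K \right)} = 1$ ($p{\left(K \right)} = 1 + 0 = 1$)
$\left(u{\left(10 \right)} - 48\right) p{\left(3 \right)} = \left(\left(-2 + 10^{2}\right) - 48\right) 1 = \left(\left(-2 + 100\right) - 48\right) 1 = \left(98 - 48\right) 1 = 50 \cdot 1 = 50$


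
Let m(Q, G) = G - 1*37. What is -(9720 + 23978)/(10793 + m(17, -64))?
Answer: -16849/5346 ≈ -3.1517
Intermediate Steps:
m(Q, G) = -37 + G (m(Q, G) = G - 37 = -37 + G)
-(9720 + 23978)/(10793 + m(17, -64)) = -(9720 + 23978)/(10793 + (-37 - 64)) = -33698/(10793 - 101) = -33698/10692 = -1*16849/5346 = -16849/5346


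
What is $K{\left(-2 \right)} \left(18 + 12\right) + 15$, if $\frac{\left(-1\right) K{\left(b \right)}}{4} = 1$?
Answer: $-105$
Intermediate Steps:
$K{\left(b \right)} = -4$ ($K{\left(b \right)} = \left(-4\right) 1 = -4$)
$K{\left(-2 \right)} \left(18 + 12\right) + 15 = - 4 \left(18 + 12\right) + 15 = \left(-4\right) 30 + 15 = -120 + 15 = -105$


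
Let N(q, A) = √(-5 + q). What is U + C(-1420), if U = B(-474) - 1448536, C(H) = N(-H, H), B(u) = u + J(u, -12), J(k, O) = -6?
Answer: -1449016 + √1415 ≈ -1.4490e+6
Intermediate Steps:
B(u) = -6 + u (B(u) = u - 6 = -6 + u)
C(H) = √(-5 - H)
U = -1449016 (U = (-6 - 474) - 1448536 = -480 - 1448536 = -1449016)
U + C(-1420) = -1449016 + √(-5 - 1*(-1420)) = -1449016 + √(-5 + 1420) = -1449016 + √1415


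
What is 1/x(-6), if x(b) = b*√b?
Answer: I*√6/36 ≈ 0.068041*I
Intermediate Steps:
x(b) = b^(3/2)
1/x(-6) = 1/((-6)^(3/2)) = 1/(-6*I*√6) = I*√6/36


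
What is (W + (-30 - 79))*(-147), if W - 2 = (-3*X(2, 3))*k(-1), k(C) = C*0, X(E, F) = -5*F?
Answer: 15729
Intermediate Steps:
k(C) = 0
W = 2 (W = 2 - (-15)*3*0 = 2 - 3*(-15)*0 = 2 + 45*0 = 2 + 0 = 2)
(W + (-30 - 79))*(-147) = (2 + (-30 - 79))*(-147) = (2 - 109)*(-147) = -107*(-147) = 15729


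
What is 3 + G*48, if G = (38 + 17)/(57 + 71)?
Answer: 189/8 ≈ 23.625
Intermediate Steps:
G = 55/128 ≈ 0.42969
3 + G*48 = 3 + (55/128)*48 = 3 + 165/8 = 189/8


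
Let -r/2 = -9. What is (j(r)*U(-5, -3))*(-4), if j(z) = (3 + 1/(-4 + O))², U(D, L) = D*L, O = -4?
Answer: -7935/16 ≈ -495.94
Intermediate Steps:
r = 18 (r = -2*(-9) = 18)
j(z) = 529/64 (j(z) = (3 + 1/(-4 - 4))² = (3 + 1/(-8))² = (3 - ⅛)² = (23/8)² = 529/64)
(j(r)*U(-5, -3))*(-4) = (529*(-5*(-3))/64)*(-4) = ((529/64)*15)*(-4) = (7935/64)*(-4) = -7935/16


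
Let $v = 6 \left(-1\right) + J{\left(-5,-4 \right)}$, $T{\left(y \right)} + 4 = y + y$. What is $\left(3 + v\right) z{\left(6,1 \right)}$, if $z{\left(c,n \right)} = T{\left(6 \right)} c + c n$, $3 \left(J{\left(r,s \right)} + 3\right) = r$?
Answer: $-414$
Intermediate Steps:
$T{\left(y \right)} = -4 + 2 y$ ($T{\left(y \right)} = -4 + \left(y + y\right) = -4 + 2 y$)
$J{\left(r,s \right)} = -3 + \frac{r}{3}$
$z{\left(c,n \right)} = 8 c + c n$ ($z{\left(c,n \right)} = \left(-4 + 2 \cdot 6\right) c + c n = \left(-4 + 12\right) c + c n = 8 c + c n$)
$v = - \frac{32}{3}$ ($v = 6 \left(-1\right) + \left(-3 + \frac{1}{3} \left(-5\right)\right) = -6 - \frac{14}{3} = - \frac{32}{3} \approx -10.667$)
$\left(3 + v\right) z{\left(6,1 \right)} = \left(3 - \frac{32}{3}\right) 6 \left(8 + 1\right) = - \frac{23 \cdot 6 \cdot 9}{3} = \left(- \frac{23}{3}\right) 54 = -414$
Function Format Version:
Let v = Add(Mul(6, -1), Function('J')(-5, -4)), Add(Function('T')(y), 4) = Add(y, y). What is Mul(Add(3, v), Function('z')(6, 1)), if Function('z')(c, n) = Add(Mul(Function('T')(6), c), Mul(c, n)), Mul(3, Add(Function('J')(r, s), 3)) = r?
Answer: -414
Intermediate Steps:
Function('T')(y) = Add(-4, Mul(2, y)) (Function('T')(y) = Add(-4, Add(y, y)) = Add(-4, Mul(2, y)))
Function('J')(r, s) = Add(-3, Mul(Rational(1, 3), r))
Function('z')(c, n) = Add(Mul(8, c), Mul(c, n)) (Function('z')(c, n) = Add(Mul(Add(-4, Mul(2, 6)), c), Mul(c, n)) = Add(Mul(Add(-4, 12), c), Mul(c, n)) = Add(Mul(8, c), Mul(c, n)))
v = Rational(-32, 3) (v = Add(Mul(6, -1), Add(-3, Mul(Rational(1, 3), -5))) = Add(-6, Add(-3, Rational(-5, 3))) = Add(-6, Rational(-14, 3)) = Rational(-32, 3) ≈ -10.667)
Mul(Add(3, v), Function('z')(6, 1)) = Mul(Add(3, Rational(-32, 3)), Mul(6, Add(8, 1))) = Mul(Rational(-23, 3), Mul(6, 9)) = Mul(Rational(-23, 3), 54) = -414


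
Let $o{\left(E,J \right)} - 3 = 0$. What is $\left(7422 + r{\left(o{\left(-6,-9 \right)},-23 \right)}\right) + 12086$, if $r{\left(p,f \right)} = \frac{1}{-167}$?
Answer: $\frac{3257835}{167} \approx 19508.0$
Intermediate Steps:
$o{\left(E,J \right)} = 3$ ($o{\left(E,J \right)} = 3 + 0 = 3$)
$r{\left(p,f \right)} = - \frac{1}{167}$
$\left(7422 + r{\left(o{\left(-6,-9 \right)},-23 \right)}\right) + 12086 = \left(7422 - \frac{1}{167}\right) + 12086 = \frac{1239473}{167} + 12086 = \frac{3257835}{167}$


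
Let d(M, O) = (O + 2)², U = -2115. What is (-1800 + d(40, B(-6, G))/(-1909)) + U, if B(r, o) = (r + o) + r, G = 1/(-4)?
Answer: -119581441/30544 ≈ -3915.1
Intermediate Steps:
G = -¼ ≈ -0.25000
B(r, o) = o + 2*r (B(r, o) = (o + r) + r = o + 2*r)
d(M, O) = (2 + O)²
(-1800 + d(40, B(-6, G))/(-1909)) + U = (-1800 + (2 + (-¼ + 2*(-6)))²/(-1909)) - 2115 = (-1800 + (2 + (-¼ - 12))²*(-1/1909)) - 2115 = (-1800 + (2 - 49/4)²*(-1/1909)) - 2115 = (-1800 + (-41/4)²*(-1/1909)) - 2115 = (-1800 + (1681/16)*(-1/1909)) - 2115 = (-1800 - 1681/30544) - 2115 = -54980881/30544 - 2115 = -119581441/30544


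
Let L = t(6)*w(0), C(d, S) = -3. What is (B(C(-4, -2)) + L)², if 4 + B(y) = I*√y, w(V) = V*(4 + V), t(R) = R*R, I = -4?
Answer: -32 + 32*I*√3 ≈ -32.0 + 55.426*I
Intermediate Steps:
t(R) = R²
B(y) = -4 - 4*√y
L = 0 (L = 6²*(0*(4 + 0)) = 36*(0*4) = 36*0 = 0)
(B(C(-4, -2)) + L)² = ((-4 - 4*I*√3) + 0)² = (-4 - 4*I*√3)²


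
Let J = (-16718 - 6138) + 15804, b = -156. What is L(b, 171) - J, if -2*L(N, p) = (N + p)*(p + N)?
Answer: 13879/2 ≈ 6939.5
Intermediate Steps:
L(N, p) = -(N + p)²/2 (L(N, p) = -(N + p)*(p + N)/2 = -(N + p)*(N + p)/2 = -(N + p)²/2)
J = -7052 (J = -22856 + 15804 = -7052)
L(b, 171) - J = -(-156 + 171)²/2 - 1*(-7052) = -½*15² + 7052 = -½*225 + 7052 = -225/2 + 7052 = 13879/2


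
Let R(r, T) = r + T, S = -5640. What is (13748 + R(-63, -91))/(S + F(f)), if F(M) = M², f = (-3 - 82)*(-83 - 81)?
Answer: 6797/97158980 ≈ 6.9957e-5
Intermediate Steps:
f = 13940 (f = -85*(-164) = 13940)
R(r, T) = T + r
(13748 + R(-63, -91))/(S + F(f)) = (13748 + (-91 - 63))/(-5640 + 13940²) = (13748 - 154)/(-5640 + 194323600) = 13594/194317960 = 13594*(1/194317960) = 6797/97158980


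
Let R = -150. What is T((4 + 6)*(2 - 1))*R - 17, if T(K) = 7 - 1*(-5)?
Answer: -1817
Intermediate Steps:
T(K) = 12 (T(K) = 7 + 5 = 12)
T((4 + 6)*(2 - 1))*R - 17 = 12*(-150) - 17 = -1800 - 17 = -1817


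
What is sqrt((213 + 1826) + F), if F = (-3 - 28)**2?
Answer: 10*sqrt(30) ≈ 54.772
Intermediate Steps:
F = 961 (F = (-31)**2 = 961)
sqrt((213 + 1826) + F) = sqrt((213 + 1826) + 961) = sqrt(2039 + 961) = sqrt(3000) = 10*sqrt(30)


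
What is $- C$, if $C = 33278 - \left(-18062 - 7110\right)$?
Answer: $-58450$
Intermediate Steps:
$C = 58450$ ($C = 33278 - -25172 = 33278 + 25172 = 58450$)
$- C = \left(-1\right) 58450 = -58450$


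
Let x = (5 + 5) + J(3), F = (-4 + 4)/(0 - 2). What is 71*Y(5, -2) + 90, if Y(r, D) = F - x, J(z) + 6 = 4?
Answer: -478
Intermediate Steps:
F = 0 (F = 0/(-2) = 0*(-½) = 0)
J(z) = -2 (J(z) = -6 + 4 = -2)
x = 8 (x = (5 + 5) - 2 = 10 - 2 = 8)
Y(r, D) = -8 (Y(r, D) = 0 - 1*8 = 0 - 8 = -8)
71*Y(5, -2) + 90 = 71*(-8) + 90 = -568 + 90 = -478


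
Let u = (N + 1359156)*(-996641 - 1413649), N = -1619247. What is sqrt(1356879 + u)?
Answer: sqrt(626896093269) ≈ 7.9177e+5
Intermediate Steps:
u = 626894736390 (u = (-1619247 + 1359156)*(-996641 - 1413649) = -260091*(-2410290) = 626894736390)
sqrt(1356879 + u) = sqrt(1356879 + 626894736390) = sqrt(626896093269)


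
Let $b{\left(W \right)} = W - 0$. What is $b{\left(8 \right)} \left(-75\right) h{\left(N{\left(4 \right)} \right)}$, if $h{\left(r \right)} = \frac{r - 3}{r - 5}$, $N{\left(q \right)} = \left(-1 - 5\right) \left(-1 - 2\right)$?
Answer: $- \frac{9000}{13} \approx -692.31$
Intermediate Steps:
$N{\left(q \right)} = 18$ ($N{\left(q \right)} = \left(-6\right) \left(-3\right) = 18$)
$b{\left(W \right)} = W$ ($b{\left(W \right)} = W + 0 = W$)
$h{\left(r \right)} = \frac{-3 + r}{-5 + r}$
$b{\left(8 \right)} \left(-75\right) h{\left(N{\left(4 \right)} \right)} = 8 \left(-75\right) \frac{-3 + 18}{-5 + 18} = - 600 \cdot \frac{1}{13} \cdot 15 = \left(-600\right) \frac{15}{13} = - \frac{9000}{13}$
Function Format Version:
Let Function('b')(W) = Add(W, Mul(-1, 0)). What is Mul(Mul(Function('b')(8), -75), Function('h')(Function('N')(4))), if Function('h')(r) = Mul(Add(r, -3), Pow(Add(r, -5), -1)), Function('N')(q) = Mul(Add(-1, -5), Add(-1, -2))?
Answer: Rational(-9000, 13) ≈ -692.31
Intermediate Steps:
Function('N')(q) = 18 (Function('N')(q) = Mul(-6, -3) = 18)
Function('b')(W) = W (Function('b')(W) = Add(W, 0) = W)
Function('h')(r) = Mul(Pow(Add(-5, r), -1), Add(-3, r)) (Function('h')(r) = Mul(Add(-3, r), Pow(Add(-5, r), -1)) = Mul(Pow(Add(-5, r), -1), Add(-3, r)))
Mul(Mul(Function('b')(8), -75), Function('h')(Function('N')(4))) = Mul(Mul(8, -75), Mul(Pow(Add(-5, 18), -1), Add(-3, 18))) = Mul(-600, Mul(Pow(13, -1), 15)) = Mul(-600, Mul(Rational(1, 13), 15)) = Mul(-600, Rational(15, 13)) = Rational(-9000, 13)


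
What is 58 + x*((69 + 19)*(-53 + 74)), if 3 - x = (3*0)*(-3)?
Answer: 5602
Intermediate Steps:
x = 3 (x = 3 - 3*0*(-3) = 3 - 0*(-3) = 3 - 1*0 = 3 + 0 = 3)
58 + x*((69 + 19)*(-53 + 74)) = 58 + 3*((69 + 19)*(-53 + 74)) = 58 + 3*(88*21) = 58 + 3*1848 = 58 + 5544 = 5602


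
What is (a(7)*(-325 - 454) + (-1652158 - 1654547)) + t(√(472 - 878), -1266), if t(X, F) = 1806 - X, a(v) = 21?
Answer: -3321258 - I*√406 ≈ -3.3213e+6 - 20.149*I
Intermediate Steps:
(a(7)*(-325 - 454) + (-1652158 - 1654547)) + t(√(472 - 878), -1266) = (21*(-325 - 454) + (-1652158 - 1654547)) + (1806 - √(472 - 878)) = (21*(-779) - 3306705) + (1806 - √(-406)) = (-16359 - 3306705) + (1806 - I*√406) = -3323064 + (1806 - I*√406) = -3321258 - I*√406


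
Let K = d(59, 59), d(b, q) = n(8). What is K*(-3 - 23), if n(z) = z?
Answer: -208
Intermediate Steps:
d(b, q) = 8
K = 8
K*(-3 - 23) = 8*(-3 - 23) = 8*(-26) = -208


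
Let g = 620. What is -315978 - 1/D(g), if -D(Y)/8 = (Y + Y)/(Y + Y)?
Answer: -2527823/8 ≈ -3.1598e+5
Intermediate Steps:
D(Y) = -8 (D(Y) = -8*(Y + Y)/(Y + Y) = -8*2*Y/(2*Y) = -8*2*Y*1/(2*Y) = -8*1 = -8)
-315978 - 1/D(g) = -315978 - 1/(-8) = -315978 - 1*(-1/8) = -315978 + 1/8 = -2527823/8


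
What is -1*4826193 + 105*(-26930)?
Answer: -7653843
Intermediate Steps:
-1*4826193 + 105*(-26930) = -4826193 - 2827650 = -7653843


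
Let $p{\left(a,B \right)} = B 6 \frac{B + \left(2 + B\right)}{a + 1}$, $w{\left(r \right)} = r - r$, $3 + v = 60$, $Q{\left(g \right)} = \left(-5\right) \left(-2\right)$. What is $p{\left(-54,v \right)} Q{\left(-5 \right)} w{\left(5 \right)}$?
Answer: $0$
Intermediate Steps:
$Q{\left(g \right)} = 10$
$v = 57$ ($v = -3 + 60 = 57$)
$w{\left(r \right)} = 0$
$p{\left(a,B \right)} = \frac{6 B \left(2 + 2 B\right)}{1 + a}$ ($p{\left(a,B \right)} = 6 B \frac{2 + 2 B}{1 + a} = \frac{6 B \left(2 + 2 B\right)}{1 + a}$)
$p{\left(-54,v \right)} Q{\left(-5 \right)} w{\left(5 \right)} = 12 \cdot 57 \frac{1}{1 - 54} \left(1 + 57\right) 10 \cdot 0 = 12 \cdot 57 \frac{1}{-53} \cdot 58 \cdot 0 = 12 \cdot 57 \left(- \frac{1}{53}\right) 58 \cdot 0 = \left(- \frac{39672}{53}\right) 0 = 0$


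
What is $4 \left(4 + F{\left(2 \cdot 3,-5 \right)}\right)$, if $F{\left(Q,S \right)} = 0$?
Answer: $16$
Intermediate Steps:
$4 \left(4 + F{\left(2 \cdot 3,-5 \right)}\right) = 4 \left(4 + 0\right) = 4 \cdot 4 = 16$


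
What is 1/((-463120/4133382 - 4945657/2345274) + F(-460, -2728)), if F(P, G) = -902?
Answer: -1615652222778/1460906377098565 ≈ -0.0011059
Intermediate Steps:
1/((-463120/4133382 - 4945657/2345274) + F(-460, -2728)) = 1/((-463120/4133382 - 4945657/2345274) - 902) = 1/((-463120*1/4133382 - 4945657*1/2345274) - 902) = 1/((-231560/2066691 - 4945657/2345274) - 902) = 1/(-3588072152809/1615652222778 - 902) = 1/(-1460906377098565/1615652222778) = -1615652222778/1460906377098565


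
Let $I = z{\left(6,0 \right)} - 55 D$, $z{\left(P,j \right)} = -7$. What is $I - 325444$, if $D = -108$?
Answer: $-319511$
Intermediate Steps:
$I = 5933$ ($I = -7 - -5940 = -7 + 5940 = 5933$)
$I - 325444 = 5933 - 325444 = -319511$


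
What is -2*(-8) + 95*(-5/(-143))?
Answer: 2763/143 ≈ 19.322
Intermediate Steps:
-2*(-8) + 95*(-5/(-143)) = 16 + 95*(-5*(-1/143)) = 16 + 95*(5/143) = 16 + 475/143 = 2763/143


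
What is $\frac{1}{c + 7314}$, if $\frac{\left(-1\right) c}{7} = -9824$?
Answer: $\frac{1}{76082} \approx 1.3144 \cdot 10^{-5}$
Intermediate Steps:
$c = 68768$ ($c = \left(-7\right) \left(-9824\right) = 68768$)
$\frac{1}{c + 7314} = \frac{1}{68768 + 7314} = \frac{1}{76082}$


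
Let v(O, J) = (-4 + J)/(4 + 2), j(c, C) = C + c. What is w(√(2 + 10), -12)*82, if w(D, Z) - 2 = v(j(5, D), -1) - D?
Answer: 287/3 - 164*√3 ≈ -188.39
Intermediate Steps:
v(O, J) = -⅔ + J/6 (v(O, J) = (-4 + J)/6 = (-4 + J)*(⅙) = -⅔ + J/6)
w(D, Z) = 7/6 - D (w(D, Z) = 2 + ((-⅔ + (⅙)*(-1)) - D) = 2 + ((-⅔ - ⅙) - D) = 2 + (-⅚ - D) = 7/6 - D)
w(√(2 + 10), -12)*82 = (7/6 - √(2 + 10))*82 = (7/6 - √12)*82 = (7/6 - 2*√3)*82 = 287/3 - 164*√3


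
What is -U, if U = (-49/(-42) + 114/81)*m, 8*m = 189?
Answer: -973/16 ≈ -60.813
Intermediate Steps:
m = 189/8 (m = (⅛)*189 = 189/8 ≈ 23.625)
U = 973/16 (U = (-49/(-42) + 114/81)*(189/8) = (-49*(-1/42) + 114*(1/81))*(189/8) = (7/6 + 38/27)*(189/8) = (139/54)*(189/8) = 973/16 ≈ 60.813)
-U = -1*973/16 = -973/16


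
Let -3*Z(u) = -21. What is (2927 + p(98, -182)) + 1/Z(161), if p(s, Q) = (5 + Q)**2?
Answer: 239793/7 ≈ 34256.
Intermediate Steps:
Z(u) = 7 (Z(u) = -1/3*(-21) = 7)
(2927 + p(98, -182)) + 1/Z(161) = (2927 + (5 - 182)**2) + 1/7 = (2927 + (-177)**2) + 1/7 = (2927 + 31329) + 1/7 = 34256 + 1/7 = 239793/7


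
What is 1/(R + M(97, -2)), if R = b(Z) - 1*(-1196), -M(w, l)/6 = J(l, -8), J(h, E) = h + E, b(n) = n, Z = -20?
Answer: 1/1236 ≈ 0.00080906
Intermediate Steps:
J(h, E) = E + h
M(w, l) = 48 - 6*l (M(w, l) = -6*(-8 + l) = 48 - 6*l)
R = 1176 (R = -20 - 1*(-1196) = -20 + 1196 = 1176)
1/(R + M(97, -2)) = 1/(1176 + (48 - 6*(-2))) = 1/(1176 + (48 + 12)) = 1/(1176 + 60) = 1/1236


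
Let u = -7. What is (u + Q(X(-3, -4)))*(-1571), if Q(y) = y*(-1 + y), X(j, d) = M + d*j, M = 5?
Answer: -416315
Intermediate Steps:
X(j, d) = 5 + d*j
(u + Q(X(-3, -4)))*(-1571) = (-7 + (5 - 4*(-3))*(-1 + (5 - 4*(-3))))*(-1571) = (-7 + (5 + 12)*(-1 + (5 + 12)))*(-1571) = (-7 + 17*(-1 + 17))*(-1571) = (-7 + 17*16)*(-1571) = (-7 + 272)*(-1571) = 265*(-1571) = -416315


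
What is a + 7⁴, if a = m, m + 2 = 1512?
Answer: 3911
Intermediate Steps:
m = 1510 (m = -2 + 1512 = 1510)
a = 1510
a + 7⁴ = 1510 + 7⁴ = 1510 + 2401 = 3911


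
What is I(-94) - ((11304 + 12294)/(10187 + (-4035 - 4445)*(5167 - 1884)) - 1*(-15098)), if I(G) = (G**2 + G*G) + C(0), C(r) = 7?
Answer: 23942785997/9276551 ≈ 2581.0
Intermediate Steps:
I(G) = 7 + 2*G**2 (I(G) = (G**2 + G*G) + 7 = (G**2 + G**2) + 7 = 2*G**2 + 7 = 7 + 2*G**2)
I(-94) - ((11304 + 12294)/(10187 + (-4035 - 4445)*(5167 - 1884)) - 1*(-15098)) = (7 + 2*(-94)**2) - ((11304 + 12294)/(10187 + (-4035 - 4445)*(5167 - 1884)) - 1*(-15098)) = (7 + 2*8836) - (23598/(10187 - 8480*3283) + 15098) = (7 + 17672) - (23598/(10187 - 27839840) + 15098) = 17679 - (23598/(-27829653) + 15098) = 17679 - (23598*(-1/27829653) + 15098) = 17679 - (-7866/9276551 + 15098) = 17679 - 1*140057359132/9276551 = 17679 - 140057359132/9276551 = 23942785997/9276551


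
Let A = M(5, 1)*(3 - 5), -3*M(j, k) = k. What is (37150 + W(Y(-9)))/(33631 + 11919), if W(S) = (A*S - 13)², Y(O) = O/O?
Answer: 335719/409950 ≈ 0.81893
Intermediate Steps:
M(j, k) = -k/3
Y(O) = 1
A = ⅔ (A = (-⅓*1)*(3 - 5) = -⅓*(-2) = ⅔ ≈ 0.66667)
W(S) = (-13 + 2*S/3)² (W(S) = (2*S/3 - 13)² = (-13 + 2*S/3)²)
(37150 + W(Y(-9)))/(33631 + 11919) = (37150 + (-39 + 2*1)²/9)/(33631 + 11919) = (37150 + (-39 + 2)²/9)/45550 = (37150 + (⅑)*(-37)²)*(1/45550) = (37150 + (⅑)*1369)*(1/45550) = (37150 + 1369/9)*(1/45550) = (335719/9)*(1/45550) = 335719/409950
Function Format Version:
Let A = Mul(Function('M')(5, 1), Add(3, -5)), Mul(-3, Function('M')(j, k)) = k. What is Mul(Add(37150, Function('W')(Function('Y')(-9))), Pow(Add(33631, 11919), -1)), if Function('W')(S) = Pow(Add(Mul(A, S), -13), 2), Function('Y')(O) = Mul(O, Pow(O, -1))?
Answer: Rational(335719, 409950) ≈ 0.81893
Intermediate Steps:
Function('M')(j, k) = Mul(Rational(-1, 3), k)
Function('Y')(O) = 1
A = Rational(2, 3) (A = Mul(Mul(Rational(-1, 3), 1), Add(3, -5)) = Mul(Rational(-1, 3), -2) = Rational(2, 3) ≈ 0.66667)
Function('W')(S) = Pow(Add(-13, Mul(Rational(2, 3), S)), 2) (Function('W')(S) = Pow(Add(Mul(Rational(2, 3), S), -13), 2) = Pow(Add(-13, Mul(Rational(2, 3), S)), 2))
Mul(Add(37150, Function('W')(Function('Y')(-9))), Pow(Add(33631, 11919), -1)) = Mul(Add(37150, Mul(Rational(1, 9), Pow(Add(-39, Mul(2, 1)), 2))), Pow(Add(33631, 11919), -1)) = Mul(Add(37150, Mul(Rational(1, 9), Pow(Add(-39, 2), 2))), Pow(45550, -1)) = Mul(Add(37150, Mul(Rational(1, 9), Pow(-37, 2))), Rational(1, 45550)) = Mul(Add(37150, Mul(Rational(1, 9), 1369)), Rational(1, 45550)) = Mul(Add(37150, Rational(1369, 9)), Rational(1, 45550)) = Mul(Rational(335719, 9), Rational(1, 45550)) = Rational(335719, 409950)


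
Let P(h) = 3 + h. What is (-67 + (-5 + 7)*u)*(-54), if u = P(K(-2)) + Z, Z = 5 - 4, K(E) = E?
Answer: 3402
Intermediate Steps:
Z = 1
u = 2 (u = (3 - 2) + 1 = 1 + 1 = 2)
(-67 + (-5 + 7)*u)*(-54) = (-67 + (-5 + 7)*2)*(-54) = (-67 + 2*2)*(-54) = (-67 + 4)*(-54) = -63*(-54) = 3402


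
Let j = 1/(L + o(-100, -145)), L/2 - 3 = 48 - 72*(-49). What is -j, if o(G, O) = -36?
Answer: -1/7122 ≈ -0.00014041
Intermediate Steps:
L = 7158 (L = 6 + 2*(48 - 72*(-49)) = 6 + 2*(48 + 3528) = 6 + 2*3576 = 6 + 7152 = 7158)
j = 1/7122 (j = 1/(7158 - 36) = 1/7122 ≈ 0.00014041)
-j = -1*1/7122 = -1/7122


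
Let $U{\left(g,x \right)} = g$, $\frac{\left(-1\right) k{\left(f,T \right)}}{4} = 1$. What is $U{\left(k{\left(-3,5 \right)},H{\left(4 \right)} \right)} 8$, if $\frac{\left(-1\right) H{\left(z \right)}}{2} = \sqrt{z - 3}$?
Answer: $-32$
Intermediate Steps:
$k{\left(f,T \right)} = -4$ ($k{\left(f,T \right)} = \left(-4\right) 1 = -4$)
$H{\left(z \right)} = - 2 \sqrt{-3 + z}$ ($H{\left(z \right)} = - 2 \sqrt{z - 3} = - 2 \sqrt{-3 + z}$)
$U{\left(k{\left(-3,5 \right)},H{\left(4 \right)} \right)} 8 = \left(-4\right) 8 = -32$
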